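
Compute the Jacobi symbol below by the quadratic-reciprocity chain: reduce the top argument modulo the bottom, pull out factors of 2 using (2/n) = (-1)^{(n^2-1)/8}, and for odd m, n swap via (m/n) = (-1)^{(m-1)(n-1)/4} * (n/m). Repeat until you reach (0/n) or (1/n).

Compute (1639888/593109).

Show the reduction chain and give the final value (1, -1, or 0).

(1639888/593109): 1639888 mod 593109 = 453670, so (1639888/593109) = (453670/593109)
factor out 2^1: 453670 = 2^1·226835; with 593109 mod 8 = 5, (2/593109) = -1; sign now -1; continue with (226835/593109)
flip (226835/593109) -> (593109/226835): both odd, 226835 mod 4 = 3, 593109 mod 4 = 1, so the flip contributes +1; sign now -1
(593109/226835): 593109 mod 226835 = 139439, so (593109/226835) = (139439/226835)
flip (139439/226835) -> (226835/139439): both odd, 139439 mod 4 = 3, 226835 mod 4 = 3, so the flip contributes -1; sign now +1
(226835/139439): 226835 mod 139439 = 87396, so (226835/139439) = (87396/139439)
factor out 2^2: 87396 = 2^2·21849; with 139439 mod 8 = 7, (2/139439) = +1; sign now +1; continue with (21849/139439)
flip (21849/139439) -> (139439/21849): both odd, 21849 mod 4 = 1, 139439 mod 4 = 3, so the flip contributes +1; sign now +1
(139439/21849): 139439 mod 21849 = 8345, so (139439/21849) = (8345/21849)
flip (8345/21849) -> (21849/8345): both odd, 8345 mod 4 = 1, 21849 mod 4 = 1, so the flip contributes +1; sign now +1
(21849/8345): 21849 mod 8345 = 5159, so (21849/8345) = (5159/8345)
flip (5159/8345) -> (8345/5159): both odd, 5159 mod 4 = 3, 8345 mod 4 = 1, so the flip contributes +1; sign now +1
(8345/5159): 8345 mod 5159 = 3186, so (8345/5159) = (3186/5159)
factor out 2^1: 3186 = 2^1·1593; with 5159 mod 8 = 7, (2/5159) = +1; sign now +1; continue with (1593/5159)
flip (1593/5159) -> (5159/1593): both odd, 1593 mod 4 = 1, 5159 mod 4 = 3, so the flip contributes +1; sign now +1
(5159/1593): 5159 mod 1593 = 380, so (5159/1593) = (380/1593)
factor out 2^2: 380 = 2^2·95; with 1593 mod 8 = 1, (2/1593) = +1; sign now +1; continue with (95/1593)
flip (95/1593) -> (1593/95): both odd, 95 mod 4 = 3, 1593 mod 4 = 1, so the flip contributes +1; sign now +1
(1593/95): 1593 mod 95 = 73, so (1593/95) = (73/95)
flip (73/95) -> (95/73): both odd, 73 mod 4 = 1, 95 mod 4 = 3, so the flip contributes +1; sign now +1
(95/73): 95 mod 73 = 22, so (95/73) = (22/73)
factor out 2^1: 22 = 2^1·11; with 73 mod 8 = 1, (2/73) = +1; sign now +1; continue with (11/73)
flip (11/73) -> (73/11): both odd, 11 mod 4 = 3, 73 mod 4 = 1, so the flip contributes +1; sign now +1
(73/11): 73 mod 11 = 7, so (73/11) = (7/11)
flip (7/11) -> (11/7): both odd, 7 mod 4 = 3, 11 mod 4 = 3, so the flip contributes -1; sign now -1
(11/7): 11 mod 7 = 4, so (11/7) = (4/7)
factor out 2^2: 4 = 2^2·1; with 7 mod 8 = 7, (2/7) = +1; sign now -1; continue with (1/7)
reached (1/7) = 1, so the symbol is -1

-1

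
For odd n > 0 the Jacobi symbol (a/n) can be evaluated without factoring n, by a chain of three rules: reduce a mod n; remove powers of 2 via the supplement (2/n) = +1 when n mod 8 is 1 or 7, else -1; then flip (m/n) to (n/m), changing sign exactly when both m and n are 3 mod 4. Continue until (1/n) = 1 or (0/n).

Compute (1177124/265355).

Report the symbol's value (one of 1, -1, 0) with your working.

1

(1177124/265355) = (115704/265355)   [reduce mod 265355]
115704 = 2^3·14463; (2/265355) = -1 since 265355 mod 8 = 3, so (115704/265355) = (-1)^3·(14463/265355); sign now -1
reciprocity: (14463/265355) = -1·(265355/14463) since 14463 mod 4 = 3, 265355 mod 4 = 3; sign now +1
(265355/14463) = (5021/14463)   [reduce mod 14463]
reciprocity: (5021/14463) = +1·(14463/5021) since 5021 mod 4 = 1, 14463 mod 4 = 3; sign now +1
(14463/5021) = (4421/5021)   [reduce mod 5021]
reciprocity: (4421/5021) = +1·(5021/4421) since 4421 mod 4 = 1, 5021 mod 4 = 1; sign now +1
(5021/4421) = (600/4421)   [reduce mod 4421]
600 = 2^3·75; (2/4421) = -1 since 4421 mod 8 = 5, so (600/4421) = (-1)^3·(75/4421); sign now -1
reciprocity: (75/4421) = +1·(4421/75) since 75 mod 4 = 3, 4421 mod 4 = 1; sign now -1
(4421/75) = (71/75)   [reduce mod 75]
reciprocity: (71/75) = -1·(75/71) since 71 mod 4 = 3, 75 mod 4 = 3; sign now +1
(75/71) = (4/71)   [reduce mod 71]
4 = 2^2·1; (2/71) = +1 since 71 mod 8 = 7, so (4/71) = (+1)^2·(1/71); sign now +1
(1/71) = 1; final value = sign = +1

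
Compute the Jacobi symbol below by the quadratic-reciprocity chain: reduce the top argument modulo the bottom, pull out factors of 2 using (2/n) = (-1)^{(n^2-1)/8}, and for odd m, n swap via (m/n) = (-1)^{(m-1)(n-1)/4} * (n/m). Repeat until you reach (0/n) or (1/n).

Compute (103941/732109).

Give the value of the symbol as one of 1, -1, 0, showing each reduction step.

reciprocity: (103941/732109) = +1·(732109/103941) since 103941 mod 4 = 1, 732109 mod 4 = 1; sign now +1
(732109/103941) = (4522/103941)   [reduce mod 103941]
4522 = 2^1·2261; (2/103941) = -1 since 103941 mod 8 = 5, so (4522/103941) = (-1)^1·(2261/103941); sign now -1
reciprocity: (2261/103941) = +1·(103941/2261) since 2261 mod 4 = 1, 103941 mod 4 = 1; sign now -1
(103941/2261) = (2196/2261)   [reduce mod 2261]
2196 = 2^2·549; (2/2261) = -1 since 2261 mod 8 = 5, so (2196/2261) = (-1)^2·(549/2261); sign now -1
reciprocity: (549/2261) = +1·(2261/549) since 549 mod 4 = 1, 2261 mod 4 = 1; sign now -1
(2261/549) = (65/549)   [reduce mod 549]
reciprocity: (65/549) = +1·(549/65) since 65 mod 4 = 1, 549 mod 4 = 1; sign now -1
(549/65) = (29/65)   [reduce mod 65]
reciprocity: (29/65) = +1·(65/29) since 29 mod 4 = 1, 65 mod 4 = 1; sign now -1
(65/29) = (7/29)   [reduce mod 29]
reciprocity: (7/29) = +1·(29/7) since 7 mod 4 = 3, 29 mod 4 = 1; sign now -1
(29/7) = (1/7)   [reduce mod 7]
(1/7) = 1; final value = sign = -1

-1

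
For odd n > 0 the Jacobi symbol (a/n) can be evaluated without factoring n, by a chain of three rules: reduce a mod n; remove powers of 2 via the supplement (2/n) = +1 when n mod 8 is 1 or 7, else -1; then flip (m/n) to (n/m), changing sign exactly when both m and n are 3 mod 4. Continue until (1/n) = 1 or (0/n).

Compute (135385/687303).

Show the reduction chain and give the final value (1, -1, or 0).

1

reciprocity: (135385/687303) = +1·(687303/135385) since 135385 mod 4 = 1, 687303 mod 4 = 3; sign now +1
(687303/135385) = (10378/135385)   [reduce mod 135385]
10378 = 2^1·5189; (2/135385) = +1 since 135385 mod 8 = 1, so (10378/135385) = (+1)^1·(5189/135385); sign now +1
reciprocity: (5189/135385) = +1·(135385/5189) since 5189 mod 4 = 1, 135385 mod 4 = 1; sign now +1
(135385/5189) = (471/5189)   [reduce mod 5189]
reciprocity: (471/5189) = +1·(5189/471) since 471 mod 4 = 3, 5189 mod 4 = 1; sign now +1
(5189/471) = (8/471)   [reduce mod 471]
8 = 2^3·1; (2/471) = +1 since 471 mod 8 = 7, so (8/471) = (+1)^3·(1/471); sign now +1
(1/471) = 1; final value = sign = +1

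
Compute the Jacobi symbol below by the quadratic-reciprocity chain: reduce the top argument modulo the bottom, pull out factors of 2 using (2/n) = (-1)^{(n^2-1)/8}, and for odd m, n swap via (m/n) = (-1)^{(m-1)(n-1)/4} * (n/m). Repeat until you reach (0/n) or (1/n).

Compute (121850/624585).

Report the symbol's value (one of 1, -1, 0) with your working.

factor out 2^1: 121850 = 2^1·60925; with 624585 mod 8 = 1, (2/624585) = +1; sign now +1; continue with (60925/624585)
flip (60925/624585) -> (624585/60925): both odd, 60925 mod 4 = 1, 624585 mod 4 = 1, so the flip contributes +1; sign now +1
(624585/60925): 624585 mod 60925 = 15335, so (624585/60925) = (15335/60925)
flip (15335/60925) -> (60925/15335): both odd, 15335 mod 4 = 3, 60925 mod 4 = 1, so the flip contributes +1; sign now +1
(60925/15335): 60925 mod 15335 = 14920, so (60925/15335) = (14920/15335)
factor out 2^3: 14920 = 2^3·1865; with 15335 mod 8 = 7, (2/15335) = +1; sign now +1; continue with (1865/15335)
flip (1865/15335) -> (15335/1865): both odd, 1865 mod 4 = 1, 15335 mod 4 = 3, so the flip contributes +1; sign now +1
(15335/1865): 15335 mod 1865 = 415, so (15335/1865) = (415/1865)
flip (415/1865) -> (1865/415): both odd, 415 mod 4 = 3, 1865 mod 4 = 1, so the flip contributes +1; sign now +1
(1865/415): 1865 mod 415 = 205, so (1865/415) = (205/415)
flip (205/415) -> (415/205): both odd, 205 mod 4 = 1, 415 mod 4 = 3, so the flip contributes +1; sign now +1
(415/205): 415 mod 205 = 5, so (415/205) = (5/205)
flip (5/205) -> (205/5): both odd, 5 mod 4 = 1, 205 mod 4 = 1, so the flip contributes +1; sign now +1
(205/5): 205 mod 5 = 0, so (205/5) = (0/5)
reached (0/5); gcd(a, n) > 1, so (0/5) = 0 and the symbol is 0

0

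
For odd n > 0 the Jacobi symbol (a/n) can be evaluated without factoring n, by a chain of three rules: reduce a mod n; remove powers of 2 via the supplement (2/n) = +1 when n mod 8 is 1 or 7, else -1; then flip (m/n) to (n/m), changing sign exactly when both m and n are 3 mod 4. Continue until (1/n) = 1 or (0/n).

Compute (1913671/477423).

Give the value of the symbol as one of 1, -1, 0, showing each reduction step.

-1

(1913671/477423): 1913671 mod 477423 = 3979, so (1913671/477423) = (3979/477423)
flip (3979/477423) -> (477423/3979): both odd, 3979 mod 4 = 3, 477423 mod 4 = 3, so the flip contributes -1; sign now -1
(477423/3979): 477423 mod 3979 = 3922, so (477423/3979) = (3922/3979)
factor out 2^1: 3922 = 2^1·1961; with 3979 mod 8 = 3, (2/3979) = -1; sign now +1; continue with (1961/3979)
flip (1961/3979) -> (3979/1961): both odd, 1961 mod 4 = 1, 3979 mod 4 = 3, so the flip contributes +1; sign now +1
(3979/1961): 3979 mod 1961 = 57, so (3979/1961) = (57/1961)
flip (57/1961) -> (1961/57): both odd, 57 mod 4 = 1, 1961 mod 4 = 1, so the flip contributes +1; sign now +1
(1961/57): 1961 mod 57 = 23, so (1961/57) = (23/57)
flip (23/57) -> (57/23): both odd, 23 mod 4 = 3, 57 mod 4 = 1, so the flip contributes +1; sign now +1
(57/23): 57 mod 23 = 11, so (57/23) = (11/23)
flip (11/23) -> (23/11): both odd, 11 mod 4 = 3, 23 mod 4 = 3, so the flip contributes -1; sign now -1
(23/11): 23 mod 11 = 1, so (23/11) = (1/11)
reached (1/11) = 1, so the symbol is -1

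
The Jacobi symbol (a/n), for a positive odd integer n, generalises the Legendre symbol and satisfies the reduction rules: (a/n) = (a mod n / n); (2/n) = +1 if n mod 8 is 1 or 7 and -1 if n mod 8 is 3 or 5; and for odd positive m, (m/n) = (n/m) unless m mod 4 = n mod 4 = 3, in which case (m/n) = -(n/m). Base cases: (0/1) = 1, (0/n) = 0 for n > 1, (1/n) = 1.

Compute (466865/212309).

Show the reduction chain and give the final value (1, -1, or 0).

1

(466865/212309) = (42247/212309)   [reduce mod 212309]
reciprocity: (42247/212309) = +1·(212309/42247) since 42247 mod 4 = 3, 212309 mod 4 = 1; sign now +1
(212309/42247) = (1074/42247)   [reduce mod 42247]
1074 = 2^1·537; (2/42247) = +1 since 42247 mod 8 = 7, so (1074/42247) = (+1)^1·(537/42247); sign now +1
reciprocity: (537/42247) = +1·(42247/537) since 537 mod 4 = 1, 42247 mod 4 = 3; sign now +1
(42247/537) = (361/537)   [reduce mod 537]
reciprocity: (361/537) = +1·(537/361) since 361 mod 4 = 1, 537 mod 4 = 1; sign now +1
(537/361) = (176/361)   [reduce mod 361]
176 = 2^4·11; (2/361) = +1 since 361 mod 8 = 1, so (176/361) = (+1)^4·(11/361); sign now +1
reciprocity: (11/361) = +1·(361/11) since 11 mod 4 = 3, 361 mod 4 = 1; sign now +1
(361/11) = (9/11)   [reduce mod 11]
reciprocity: (9/11) = +1·(11/9) since 9 mod 4 = 1, 11 mod 4 = 3; sign now +1
(11/9) = (2/9)   [reduce mod 9]
2 = 2^1·1; (2/9) = +1 since 9 mod 8 = 1, so (2/9) = (+1)^1·(1/9); sign now +1
(1/9) = 1; final value = sign = +1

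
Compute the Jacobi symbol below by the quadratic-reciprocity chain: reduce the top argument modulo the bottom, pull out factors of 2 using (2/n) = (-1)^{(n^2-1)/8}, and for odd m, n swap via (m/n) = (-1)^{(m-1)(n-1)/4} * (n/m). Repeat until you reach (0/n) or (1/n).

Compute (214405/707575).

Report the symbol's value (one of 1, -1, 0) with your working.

0

flip (214405/707575) -> (707575/214405): both odd, 214405 mod 4 = 1, 707575 mod 4 = 3, so the flip contributes +1; sign now +1
(707575/214405): 707575 mod 214405 = 64360, so (707575/214405) = (64360/214405)
factor out 2^3: 64360 = 2^3·8045; with 214405 mod 8 = 5, (2/214405) = -1; sign now -1; continue with (8045/214405)
flip (8045/214405) -> (214405/8045): both odd, 8045 mod 4 = 1, 214405 mod 4 = 1, so the flip contributes +1; sign now -1
(214405/8045): 214405 mod 8045 = 5235, so (214405/8045) = (5235/8045)
flip (5235/8045) -> (8045/5235): both odd, 5235 mod 4 = 3, 8045 mod 4 = 1, so the flip contributes +1; sign now -1
(8045/5235): 8045 mod 5235 = 2810, so (8045/5235) = (2810/5235)
factor out 2^1: 2810 = 2^1·1405; with 5235 mod 8 = 3, (2/5235) = -1; sign now +1; continue with (1405/5235)
flip (1405/5235) -> (5235/1405): both odd, 1405 mod 4 = 1, 5235 mod 4 = 3, so the flip contributes +1; sign now +1
(5235/1405): 5235 mod 1405 = 1020, so (5235/1405) = (1020/1405)
factor out 2^2: 1020 = 2^2·255; with 1405 mod 8 = 5, (2/1405) = -1; sign now +1; continue with (255/1405)
flip (255/1405) -> (1405/255): both odd, 255 mod 4 = 3, 1405 mod 4 = 1, so the flip contributes +1; sign now +1
(1405/255): 1405 mod 255 = 130, so (1405/255) = (130/255)
factor out 2^1: 130 = 2^1·65; with 255 mod 8 = 7, (2/255) = +1; sign now +1; continue with (65/255)
flip (65/255) -> (255/65): both odd, 65 mod 4 = 1, 255 mod 4 = 3, so the flip contributes +1; sign now +1
(255/65): 255 mod 65 = 60, so (255/65) = (60/65)
factor out 2^2: 60 = 2^2·15; with 65 mod 8 = 1, (2/65) = +1; sign now +1; continue with (15/65)
flip (15/65) -> (65/15): both odd, 15 mod 4 = 3, 65 mod 4 = 1, so the flip contributes +1; sign now +1
(65/15): 65 mod 15 = 5, so (65/15) = (5/15)
flip (5/15) -> (15/5): both odd, 5 mod 4 = 1, 15 mod 4 = 3, so the flip contributes +1; sign now +1
(15/5): 15 mod 5 = 0, so (15/5) = (0/5)
reached (0/5); gcd(a, n) > 1, so (0/5) = 0 and the symbol is 0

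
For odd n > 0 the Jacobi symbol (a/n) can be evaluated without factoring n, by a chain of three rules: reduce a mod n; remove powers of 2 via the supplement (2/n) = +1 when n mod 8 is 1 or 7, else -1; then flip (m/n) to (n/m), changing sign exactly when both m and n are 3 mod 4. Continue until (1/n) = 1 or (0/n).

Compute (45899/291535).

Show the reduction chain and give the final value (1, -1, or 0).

-1

reciprocity: (45899/291535) = -1·(291535/45899) since 45899 mod 4 = 3, 291535 mod 4 = 3; sign now -1
(291535/45899) = (16141/45899)   [reduce mod 45899]
reciprocity: (16141/45899) = +1·(45899/16141) since 16141 mod 4 = 1, 45899 mod 4 = 3; sign now -1
(45899/16141) = (13617/16141)   [reduce mod 16141]
reciprocity: (13617/16141) = +1·(16141/13617) since 13617 mod 4 = 1, 16141 mod 4 = 1; sign now -1
(16141/13617) = (2524/13617)   [reduce mod 13617]
2524 = 2^2·631; (2/13617) = +1 since 13617 mod 8 = 1, so (2524/13617) = (+1)^2·(631/13617); sign now -1
reciprocity: (631/13617) = +1·(13617/631) since 631 mod 4 = 3, 13617 mod 4 = 1; sign now -1
(13617/631) = (366/631)   [reduce mod 631]
366 = 2^1·183; (2/631) = +1 since 631 mod 8 = 7, so (366/631) = (+1)^1·(183/631); sign now -1
reciprocity: (183/631) = -1·(631/183) since 183 mod 4 = 3, 631 mod 4 = 3; sign now +1
(631/183) = (82/183)   [reduce mod 183]
82 = 2^1·41; (2/183) = +1 since 183 mod 8 = 7, so (82/183) = (+1)^1·(41/183); sign now +1
reciprocity: (41/183) = +1·(183/41) since 41 mod 4 = 1, 183 mod 4 = 3; sign now +1
(183/41) = (19/41)   [reduce mod 41]
reciprocity: (19/41) = +1·(41/19) since 19 mod 4 = 3, 41 mod 4 = 1; sign now +1
(41/19) = (3/19)   [reduce mod 19]
reciprocity: (3/19) = -1·(19/3) since 3 mod 4 = 3, 19 mod 4 = 3; sign now -1
(19/3) = (1/3)   [reduce mod 3]
(1/3) = 1; final value = sign = -1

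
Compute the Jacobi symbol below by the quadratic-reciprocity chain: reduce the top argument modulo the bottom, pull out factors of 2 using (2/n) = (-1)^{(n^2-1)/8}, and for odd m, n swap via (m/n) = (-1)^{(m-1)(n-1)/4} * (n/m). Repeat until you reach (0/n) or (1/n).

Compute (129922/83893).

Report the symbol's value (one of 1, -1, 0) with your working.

-1

(129922/83893): 129922 mod 83893 = 46029, so (129922/83893) = (46029/83893)
flip (46029/83893) -> (83893/46029): both odd, 46029 mod 4 = 1, 83893 mod 4 = 1, so the flip contributes +1; sign now +1
(83893/46029): 83893 mod 46029 = 37864, so (83893/46029) = (37864/46029)
factor out 2^3: 37864 = 2^3·4733; with 46029 mod 8 = 5, (2/46029) = -1; sign now -1; continue with (4733/46029)
flip (4733/46029) -> (46029/4733): both odd, 4733 mod 4 = 1, 46029 mod 4 = 1, so the flip contributes +1; sign now -1
(46029/4733): 46029 mod 4733 = 3432, so (46029/4733) = (3432/4733)
factor out 2^3: 3432 = 2^3·429; with 4733 mod 8 = 5, (2/4733) = -1; sign now +1; continue with (429/4733)
flip (429/4733) -> (4733/429): both odd, 429 mod 4 = 1, 4733 mod 4 = 1, so the flip contributes +1; sign now +1
(4733/429): 4733 mod 429 = 14, so (4733/429) = (14/429)
factor out 2^1: 14 = 2^1·7; with 429 mod 8 = 5, (2/429) = -1; sign now -1; continue with (7/429)
flip (7/429) -> (429/7): both odd, 7 mod 4 = 3, 429 mod 4 = 1, so the flip contributes +1; sign now -1
(429/7): 429 mod 7 = 2, so (429/7) = (2/7)
factor out 2^1: 2 = 2^1·1; with 7 mod 8 = 7, (2/7) = +1; sign now -1; continue with (1/7)
reached (1/7) = 1, so the symbol is -1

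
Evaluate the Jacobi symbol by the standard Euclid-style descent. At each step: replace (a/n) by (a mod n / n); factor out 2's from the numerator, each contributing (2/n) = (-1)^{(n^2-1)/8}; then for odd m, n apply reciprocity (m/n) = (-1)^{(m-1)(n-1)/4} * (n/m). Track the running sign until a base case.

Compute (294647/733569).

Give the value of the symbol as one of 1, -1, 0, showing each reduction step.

flip (294647/733569) -> (733569/294647): both odd, 294647 mod 4 = 3, 733569 mod 4 = 1, so the flip contributes +1; sign now +1
(733569/294647): 733569 mod 294647 = 144275, so (733569/294647) = (144275/294647)
flip (144275/294647) -> (294647/144275): both odd, 144275 mod 4 = 3, 294647 mod 4 = 3, so the flip contributes -1; sign now -1
(294647/144275): 294647 mod 144275 = 6097, so (294647/144275) = (6097/144275)
flip (6097/144275) -> (144275/6097): both odd, 6097 mod 4 = 1, 144275 mod 4 = 3, so the flip contributes +1; sign now -1
(144275/6097): 144275 mod 6097 = 4044, so (144275/6097) = (4044/6097)
factor out 2^2: 4044 = 2^2·1011; with 6097 mod 8 = 1, (2/6097) = +1; sign now -1; continue with (1011/6097)
flip (1011/6097) -> (6097/1011): both odd, 1011 mod 4 = 3, 6097 mod 4 = 1, so the flip contributes +1; sign now -1
(6097/1011): 6097 mod 1011 = 31, so (6097/1011) = (31/1011)
flip (31/1011) -> (1011/31): both odd, 31 mod 4 = 3, 1011 mod 4 = 3, so the flip contributes -1; sign now +1
(1011/31): 1011 mod 31 = 19, so (1011/31) = (19/31)
flip (19/31) -> (31/19): both odd, 19 mod 4 = 3, 31 mod 4 = 3, so the flip contributes -1; sign now -1
(31/19): 31 mod 19 = 12, so (31/19) = (12/19)
factor out 2^2: 12 = 2^2·3; with 19 mod 8 = 3, (2/19) = -1; sign now -1; continue with (3/19)
flip (3/19) -> (19/3): both odd, 3 mod 4 = 3, 19 mod 4 = 3, so the flip contributes -1; sign now +1
(19/3): 19 mod 3 = 1, so (19/3) = (1/3)
reached (1/3) = 1, so the symbol is +1

1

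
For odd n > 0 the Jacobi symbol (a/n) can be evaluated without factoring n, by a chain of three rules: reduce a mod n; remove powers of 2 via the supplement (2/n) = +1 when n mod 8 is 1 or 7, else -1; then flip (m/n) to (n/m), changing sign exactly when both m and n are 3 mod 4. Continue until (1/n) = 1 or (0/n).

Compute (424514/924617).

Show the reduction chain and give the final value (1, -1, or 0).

-1

factor out 2^1: 424514 = 2^1·212257; with 924617 mod 8 = 1, (2/924617) = +1; sign now +1; continue with (212257/924617)
flip (212257/924617) -> (924617/212257): both odd, 212257 mod 4 = 1, 924617 mod 4 = 1, so the flip contributes +1; sign now +1
(924617/212257): 924617 mod 212257 = 75589, so (924617/212257) = (75589/212257)
flip (75589/212257) -> (212257/75589): both odd, 75589 mod 4 = 1, 212257 mod 4 = 1, so the flip contributes +1; sign now +1
(212257/75589): 212257 mod 75589 = 61079, so (212257/75589) = (61079/75589)
flip (61079/75589) -> (75589/61079): both odd, 61079 mod 4 = 3, 75589 mod 4 = 1, so the flip contributes +1; sign now +1
(75589/61079): 75589 mod 61079 = 14510, so (75589/61079) = (14510/61079)
factor out 2^1: 14510 = 2^1·7255; with 61079 mod 8 = 7, (2/61079) = +1; sign now +1; continue with (7255/61079)
flip (7255/61079) -> (61079/7255): both odd, 7255 mod 4 = 3, 61079 mod 4 = 3, so the flip contributes -1; sign now -1
(61079/7255): 61079 mod 7255 = 3039, so (61079/7255) = (3039/7255)
flip (3039/7255) -> (7255/3039): both odd, 3039 mod 4 = 3, 7255 mod 4 = 3, so the flip contributes -1; sign now +1
(7255/3039): 7255 mod 3039 = 1177, so (7255/3039) = (1177/3039)
flip (1177/3039) -> (3039/1177): both odd, 1177 mod 4 = 1, 3039 mod 4 = 3, so the flip contributes +1; sign now +1
(3039/1177): 3039 mod 1177 = 685, so (3039/1177) = (685/1177)
flip (685/1177) -> (1177/685): both odd, 685 mod 4 = 1, 1177 mod 4 = 1, so the flip contributes +1; sign now +1
(1177/685): 1177 mod 685 = 492, so (1177/685) = (492/685)
factor out 2^2: 492 = 2^2·123; with 685 mod 8 = 5, (2/685) = -1; sign now +1; continue with (123/685)
flip (123/685) -> (685/123): both odd, 123 mod 4 = 3, 685 mod 4 = 1, so the flip contributes +1; sign now +1
(685/123): 685 mod 123 = 70, so (685/123) = (70/123)
factor out 2^1: 70 = 2^1·35; with 123 mod 8 = 3, (2/123) = -1; sign now -1; continue with (35/123)
flip (35/123) -> (123/35): both odd, 35 mod 4 = 3, 123 mod 4 = 3, so the flip contributes -1; sign now +1
(123/35): 123 mod 35 = 18, so (123/35) = (18/35)
factor out 2^1: 18 = 2^1·9; with 35 mod 8 = 3, (2/35) = -1; sign now -1; continue with (9/35)
flip (9/35) -> (35/9): both odd, 9 mod 4 = 1, 35 mod 4 = 3, so the flip contributes +1; sign now -1
(35/9): 35 mod 9 = 8, so (35/9) = (8/9)
factor out 2^3: 8 = 2^3·1; with 9 mod 8 = 1, (2/9) = +1; sign now -1; continue with (1/9)
reached (1/9) = 1, so the symbol is -1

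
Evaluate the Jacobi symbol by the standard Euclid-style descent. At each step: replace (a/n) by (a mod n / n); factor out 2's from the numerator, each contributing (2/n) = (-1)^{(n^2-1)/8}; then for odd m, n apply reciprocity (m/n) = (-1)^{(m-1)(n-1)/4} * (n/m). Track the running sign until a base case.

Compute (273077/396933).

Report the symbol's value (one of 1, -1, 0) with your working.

-1

reciprocity: (273077/396933) = +1·(396933/273077) since 273077 mod 4 = 1, 396933 mod 4 = 1; sign now +1
(396933/273077) = (123856/273077)   [reduce mod 273077]
123856 = 2^4·7741; (2/273077) = -1 since 273077 mod 8 = 5, so (123856/273077) = (-1)^4·(7741/273077); sign now +1
reciprocity: (7741/273077) = +1·(273077/7741) since 7741 mod 4 = 1, 273077 mod 4 = 1; sign now +1
(273077/7741) = (2142/7741)   [reduce mod 7741]
2142 = 2^1·1071; (2/7741) = -1 since 7741 mod 8 = 5, so (2142/7741) = (-1)^1·(1071/7741); sign now -1
reciprocity: (1071/7741) = +1·(7741/1071) since 1071 mod 4 = 3, 7741 mod 4 = 1; sign now -1
(7741/1071) = (244/1071)   [reduce mod 1071]
244 = 2^2·61; (2/1071) = +1 since 1071 mod 8 = 7, so (244/1071) = (+1)^2·(61/1071); sign now -1
reciprocity: (61/1071) = +1·(1071/61) since 61 mod 4 = 1, 1071 mod 4 = 3; sign now -1
(1071/61) = (34/61)   [reduce mod 61]
34 = 2^1·17; (2/61) = -1 since 61 mod 8 = 5, so (34/61) = (-1)^1·(17/61); sign now +1
reciprocity: (17/61) = +1·(61/17) since 17 mod 4 = 1, 61 mod 4 = 1; sign now +1
(61/17) = (10/17)   [reduce mod 17]
10 = 2^1·5; (2/17) = +1 since 17 mod 8 = 1, so (10/17) = (+1)^1·(5/17); sign now +1
reciprocity: (5/17) = +1·(17/5) since 5 mod 4 = 1, 17 mod 4 = 1; sign now +1
(17/5) = (2/5)   [reduce mod 5]
2 = 2^1·1; (2/5) = -1 since 5 mod 8 = 5, so (2/5) = (-1)^1·(1/5); sign now -1
(1/5) = 1; final value = sign = -1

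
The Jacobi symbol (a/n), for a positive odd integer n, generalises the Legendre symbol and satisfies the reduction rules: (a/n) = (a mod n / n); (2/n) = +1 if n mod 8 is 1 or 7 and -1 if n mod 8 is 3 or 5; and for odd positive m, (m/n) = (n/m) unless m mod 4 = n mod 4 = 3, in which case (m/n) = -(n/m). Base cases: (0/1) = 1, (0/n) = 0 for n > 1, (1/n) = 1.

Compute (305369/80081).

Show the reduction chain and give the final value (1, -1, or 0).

(305369/80081): 305369 mod 80081 = 65126, so (305369/80081) = (65126/80081)
factor out 2^1: 65126 = 2^1·32563; with 80081 mod 8 = 1, (2/80081) = +1; sign now +1; continue with (32563/80081)
flip (32563/80081) -> (80081/32563): both odd, 32563 mod 4 = 3, 80081 mod 4 = 1, so the flip contributes +1; sign now +1
(80081/32563): 80081 mod 32563 = 14955, so (80081/32563) = (14955/32563)
flip (14955/32563) -> (32563/14955): both odd, 14955 mod 4 = 3, 32563 mod 4 = 3, so the flip contributes -1; sign now -1
(32563/14955): 32563 mod 14955 = 2653, so (32563/14955) = (2653/14955)
flip (2653/14955) -> (14955/2653): both odd, 2653 mod 4 = 1, 14955 mod 4 = 3, so the flip contributes +1; sign now -1
(14955/2653): 14955 mod 2653 = 1690, so (14955/2653) = (1690/2653)
factor out 2^1: 1690 = 2^1·845; with 2653 mod 8 = 5, (2/2653) = -1; sign now +1; continue with (845/2653)
flip (845/2653) -> (2653/845): both odd, 845 mod 4 = 1, 2653 mod 4 = 1, so the flip contributes +1; sign now +1
(2653/845): 2653 mod 845 = 118, so (2653/845) = (118/845)
factor out 2^1: 118 = 2^1·59; with 845 mod 8 = 5, (2/845) = -1; sign now -1; continue with (59/845)
flip (59/845) -> (845/59): both odd, 59 mod 4 = 3, 845 mod 4 = 1, so the flip contributes +1; sign now -1
(845/59): 845 mod 59 = 19, so (845/59) = (19/59)
flip (19/59) -> (59/19): both odd, 19 mod 4 = 3, 59 mod 4 = 3, so the flip contributes -1; sign now +1
(59/19): 59 mod 19 = 2, so (59/19) = (2/19)
factor out 2^1: 2 = 2^1·1; with 19 mod 8 = 3, (2/19) = -1; sign now -1; continue with (1/19)
reached (1/19) = 1, so the symbol is -1

-1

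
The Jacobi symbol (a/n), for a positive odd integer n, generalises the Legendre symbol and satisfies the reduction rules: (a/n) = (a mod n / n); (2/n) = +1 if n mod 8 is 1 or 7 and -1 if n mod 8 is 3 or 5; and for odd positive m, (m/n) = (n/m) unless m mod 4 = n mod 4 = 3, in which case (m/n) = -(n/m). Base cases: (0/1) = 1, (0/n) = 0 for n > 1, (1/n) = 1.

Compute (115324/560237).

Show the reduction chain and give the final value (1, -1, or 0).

115324 = 2^2·28831; (2/560237) = -1 since 560237 mod 8 = 5, so (115324/560237) = (-1)^2·(28831/560237); sign now +1
reciprocity: (28831/560237) = +1·(560237/28831) since 28831 mod 4 = 3, 560237 mod 4 = 1; sign now +1
(560237/28831) = (12448/28831)   [reduce mod 28831]
12448 = 2^5·389; (2/28831) = +1 since 28831 mod 8 = 7, so (12448/28831) = (+1)^5·(389/28831); sign now +1
reciprocity: (389/28831) = +1·(28831/389) since 389 mod 4 = 1, 28831 mod 4 = 3; sign now +1
(28831/389) = (45/389)   [reduce mod 389]
reciprocity: (45/389) = +1·(389/45) since 45 mod 4 = 1, 389 mod 4 = 1; sign now +1
(389/45) = (29/45)   [reduce mod 45]
reciprocity: (29/45) = +1·(45/29) since 29 mod 4 = 1, 45 mod 4 = 1; sign now +1
(45/29) = (16/29)   [reduce mod 29]
16 = 2^4·1; (2/29) = -1 since 29 mod 8 = 5, so (16/29) = (-1)^4·(1/29); sign now +1
(1/29) = 1; final value = sign = +1

1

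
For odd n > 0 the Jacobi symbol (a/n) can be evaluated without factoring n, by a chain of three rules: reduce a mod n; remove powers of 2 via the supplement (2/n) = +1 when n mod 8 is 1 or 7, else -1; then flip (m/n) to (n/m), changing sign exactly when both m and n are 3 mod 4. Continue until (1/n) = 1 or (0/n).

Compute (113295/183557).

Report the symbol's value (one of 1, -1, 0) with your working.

reciprocity: (113295/183557) = +1·(183557/113295) since 113295 mod 4 = 3, 183557 mod 4 = 1; sign now +1
(183557/113295) = (70262/113295)   [reduce mod 113295]
70262 = 2^1·35131; (2/113295) = +1 since 113295 mod 8 = 7, so (70262/113295) = (+1)^1·(35131/113295); sign now +1
reciprocity: (35131/113295) = -1·(113295/35131) since 35131 mod 4 = 3, 113295 mod 4 = 3; sign now -1
(113295/35131) = (7902/35131)   [reduce mod 35131]
7902 = 2^1·3951; (2/35131) = -1 since 35131 mod 8 = 3, so (7902/35131) = (-1)^1·(3951/35131); sign now +1
reciprocity: (3951/35131) = -1·(35131/3951) since 3951 mod 4 = 3, 35131 mod 4 = 3; sign now -1
(35131/3951) = (3523/3951)   [reduce mod 3951]
reciprocity: (3523/3951) = -1·(3951/3523) since 3523 mod 4 = 3, 3951 mod 4 = 3; sign now +1
(3951/3523) = (428/3523)   [reduce mod 3523]
428 = 2^2·107; (2/3523) = -1 since 3523 mod 8 = 3, so (428/3523) = (-1)^2·(107/3523); sign now +1
reciprocity: (107/3523) = -1·(3523/107) since 107 mod 4 = 3, 3523 mod 4 = 3; sign now -1
(3523/107) = (99/107)   [reduce mod 107]
reciprocity: (99/107) = -1·(107/99) since 99 mod 4 = 3, 107 mod 4 = 3; sign now +1
(107/99) = (8/99)   [reduce mod 99]
8 = 2^3·1; (2/99) = -1 since 99 mod 8 = 3, so (8/99) = (-1)^3·(1/99); sign now -1
(1/99) = 1; final value = sign = -1

-1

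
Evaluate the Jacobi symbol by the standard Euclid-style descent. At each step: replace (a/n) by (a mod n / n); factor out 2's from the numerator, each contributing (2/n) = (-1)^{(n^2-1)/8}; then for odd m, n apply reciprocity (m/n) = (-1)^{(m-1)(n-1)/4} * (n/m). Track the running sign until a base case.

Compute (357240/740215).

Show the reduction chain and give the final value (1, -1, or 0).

factor out 2^3: 357240 = 2^3·44655; with 740215 mod 8 = 7, (2/740215) = +1; sign now +1; continue with (44655/740215)
flip (44655/740215) -> (740215/44655): both odd, 44655 mod 4 = 3, 740215 mod 4 = 3, so the flip contributes -1; sign now -1
(740215/44655): 740215 mod 44655 = 25735, so (740215/44655) = (25735/44655)
flip (25735/44655) -> (44655/25735): both odd, 25735 mod 4 = 3, 44655 mod 4 = 3, so the flip contributes -1; sign now +1
(44655/25735): 44655 mod 25735 = 18920, so (44655/25735) = (18920/25735)
factor out 2^3: 18920 = 2^3·2365; with 25735 mod 8 = 7, (2/25735) = +1; sign now +1; continue with (2365/25735)
flip (2365/25735) -> (25735/2365): both odd, 2365 mod 4 = 1, 25735 mod 4 = 3, so the flip contributes +1; sign now +1
(25735/2365): 25735 mod 2365 = 2085, so (25735/2365) = (2085/2365)
flip (2085/2365) -> (2365/2085): both odd, 2085 mod 4 = 1, 2365 mod 4 = 1, so the flip contributes +1; sign now +1
(2365/2085): 2365 mod 2085 = 280, so (2365/2085) = (280/2085)
factor out 2^3: 280 = 2^3·35; with 2085 mod 8 = 5, (2/2085) = -1; sign now -1; continue with (35/2085)
flip (35/2085) -> (2085/35): both odd, 35 mod 4 = 3, 2085 mod 4 = 1, so the flip contributes +1; sign now -1
(2085/35): 2085 mod 35 = 20, so (2085/35) = (20/35)
factor out 2^2: 20 = 2^2·5; with 35 mod 8 = 3, (2/35) = -1; sign now -1; continue with (5/35)
flip (5/35) -> (35/5): both odd, 5 mod 4 = 1, 35 mod 4 = 3, so the flip contributes +1; sign now -1
(35/5): 35 mod 5 = 0, so (35/5) = (0/5)
reached (0/5); gcd(a, n) > 1, so (0/5) = 0 and the symbol is 0

0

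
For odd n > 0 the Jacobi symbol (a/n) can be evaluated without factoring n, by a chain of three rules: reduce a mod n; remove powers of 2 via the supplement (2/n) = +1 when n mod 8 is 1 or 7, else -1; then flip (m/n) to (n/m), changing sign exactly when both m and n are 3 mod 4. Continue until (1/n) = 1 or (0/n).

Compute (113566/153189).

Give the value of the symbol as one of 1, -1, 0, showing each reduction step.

1

factor out 2^1: 113566 = 2^1·56783; with 153189 mod 8 = 5, (2/153189) = -1; sign now -1; continue with (56783/153189)
flip (56783/153189) -> (153189/56783): both odd, 56783 mod 4 = 3, 153189 mod 4 = 1, so the flip contributes +1; sign now -1
(153189/56783): 153189 mod 56783 = 39623, so (153189/56783) = (39623/56783)
flip (39623/56783) -> (56783/39623): both odd, 39623 mod 4 = 3, 56783 mod 4 = 3, so the flip contributes -1; sign now +1
(56783/39623): 56783 mod 39623 = 17160, so (56783/39623) = (17160/39623)
factor out 2^3: 17160 = 2^3·2145; with 39623 mod 8 = 7, (2/39623) = +1; sign now +1; continue with (2145/39623)
flip (2145/39623) -> (39623/2145): both odd, 2145 mod 4 = 1, 39623 mod 4 = 3, so the flip contributes +1; sign now +1
(39623/2145): 39623 mod 2145 = 1013, so (39623/2145) = (1013/2145)
flip (1013/2145) -> (2145/1013): both odd, 1013 mod 4 = 1, 2145 mod 4 = 1, so the flip contributes +1; sign now +1
(2145/1013): 2145 mod 1013 = 119, so (2145/1013) = (119/1013)
flip (119/1013) -> (1013/119): both odd, 119 mod 4 = 3, 1013 mod 4 = 1, so the flip contributes +1; sign now +1
(1013/119): 1013 mod 119 = 61, so (1013/119) = (61/119)
flip (61/119) -> (119/61): both odd, 61 mod 4 = 1, 119 mod 4 = 3, so the flip contributes +1; sign now +1
(119/61): 119 mod 61 = 58, so (119/61) = (58/61)
factor out 2^1: 58 = 2^1·29; with 61 mod 8 = 5, (2/61) = -1; sign now -1; continue with (29/61)
flip (29/61) -> (61/29): both odd, 29 mod 4 = 1, 61 mod 4 = 1, so the flip contributes +1; sign now -1
(61/29): 61 mod 29 = 3, so (61/29) = (3/29)
flip (3/29) -> (29/3): both odd, 3 mod 4 = 3, 29 mod 4 = 1, so the flip contributes +1; sign now -1
(29/3): 29 mod 3 = 2, so (29/3) = (2/3)
factor out 2^1: 2 = 2^1·1; with 3 mod 8 = 3, (2/3) = -1; sign now +1; continue with (1/3)
reached (1/3) = 1, so the symbol is +1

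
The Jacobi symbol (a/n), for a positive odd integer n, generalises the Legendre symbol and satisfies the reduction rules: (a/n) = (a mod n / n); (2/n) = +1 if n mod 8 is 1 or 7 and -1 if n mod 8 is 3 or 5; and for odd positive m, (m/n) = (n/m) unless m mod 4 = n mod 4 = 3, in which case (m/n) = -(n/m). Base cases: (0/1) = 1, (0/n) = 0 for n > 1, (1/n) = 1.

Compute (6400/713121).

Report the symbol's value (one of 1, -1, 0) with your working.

1

factor out 2^8: 6400 = 2^8·25; with 713121 mod 8 = 1, (2/713121) = +1; sign now +1; continue with (25/713121)
flip (25/713121) -> (713121/25): both odd, 25 mod 4 = 1, 713121 mod 4 = 1, so the flip contributes +1; sign now +1
(713121/25): 713121 mod 25 = 21, so (713121/25) = (21/25)
flip (21/25) -> (25/21): both odd, 21 mod 4 = 1, 25 mod 4 = 1, so the flip contributes +1; sign now +1
(25/21): 25 mod 21 = 4, so (25/21) = (4/21)
factor out 2^2: 4 = 2^2·1; with 21 mod 8 = 5, (2/21) = -1; sign now +1; continue with (1/21)
reached (1/21) = 1, so the symbol is +1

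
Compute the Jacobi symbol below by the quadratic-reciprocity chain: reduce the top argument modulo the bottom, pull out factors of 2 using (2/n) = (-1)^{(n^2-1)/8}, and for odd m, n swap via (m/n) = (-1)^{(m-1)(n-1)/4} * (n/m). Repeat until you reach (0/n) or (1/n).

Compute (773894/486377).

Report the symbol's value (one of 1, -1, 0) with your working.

(773894/486377) = (287517/486377)   [reduce mod 486377]
reciprocity: (287517/486377) = +1·(486377/287517) since 287517 mod 4 = 1, 486377 mod 4 = 1; sign now +1
(486377/287517) = (198860/287517)   [reduce mod 287517]
198860 = 2^2·49715; (2/287517) = -1 since 287517 mod 8 = 5, so (198860/287517) = (-1)^2·(49715/287517); sign now +1
reciprocity: (49715/287517) = +1·(287517/49715) since 49715 mod 4 = 3, 287517 mod 4 = 1; sign now +1
(287517/49715) = (38942/49715)   [reduce mod 49715]
38942 = 2^1·19471; (2/49715) = -1 since 49715 mod 8 = 3, so (38942/49715) = (-1)^1·(19471/49715); sign now -1
reciprocity: (19471/49715) = -1·(49715/19471) since 19471 mod 4 = 3, 49715 mod 4 = 3; sign now +1
(49715/19471) = (10773/19471)   [reduce mod 19471]
reciprocity: (10773/19471) = +1·(19471/10773) since 10773 mod 4 = 1, 19471 mod 4 = 3; sign now +1
(19471/10773) = (8698/10773)   [reduce mod 10773]
8698 = 2^1·4349; (2/10773) = -1 since 10773 mod 8 = 5, so (8698/10773) = (-1)^1·(4349/10773); sign now -1
reciprocity: (4349/10773) = +1·(10773/4349) since 4349 mod 4 = 1, 10773 mod 4 = 1; sign now -1
(10773/4349) = (2075/4349)   [reduce mod 4349]
reciprocity: (2075/4349) = +1·(4349/2075) since 2075 mod 4 = 3, 4349 mod 4 = 1; sign now -1
(4349/2075) = (199/2075)   [reduce mod 2075]
reciprocity: (199/2075) = -1·(2075/199) since 199 mod 4 = 3, 2075 mod 4 = 3; sign now +1
(2075/199) = (85/199)   [reduce mod 199]
reciprocity: (85/199) = +1·(199/85) since 85 mod 4 = 1, 199 mod 4 = 3; sign now +1
(199/85) = (29/85)   [reduce mod 85]
reciprocity: (29/85) = +1·(85/29) since 29 mod 4 = 1, 85 mod 4 = 1; sign now +1
(85/29) = (27/29)   [reduce mod 29]
reciprocity: (27/29) = +1·(29/27) since 27 mod 4 = 3, 29 mod 4 = 1; sign now +1
(29/27) = (2/27)   [reduce mod 27]
2 = 2^1·1; (2/27) = -1 since 27 mod 8 = 3, so (2/27) = (-1)^1·(1/27); sign now -1
(1/27) = 1; final value = sign = -1

-1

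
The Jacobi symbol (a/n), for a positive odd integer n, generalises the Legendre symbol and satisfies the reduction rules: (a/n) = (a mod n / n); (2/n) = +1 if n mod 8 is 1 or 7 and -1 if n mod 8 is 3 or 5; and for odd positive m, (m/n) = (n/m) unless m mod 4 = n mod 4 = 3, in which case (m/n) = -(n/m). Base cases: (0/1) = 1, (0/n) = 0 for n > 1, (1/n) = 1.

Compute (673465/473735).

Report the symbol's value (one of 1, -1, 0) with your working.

(673465/473735): 673465 mod 473735 = 199730, so (673465/473735) = (199730/473735)
factor out 2^1: 199730 = 2^1·99865; with 473735 mod 8 = 7, (2/473735) = +1; sign now +1; continue with (99865/473735)
flip (99865/473735) -> (473735/99865): both odd, 99865 mod 4 = 1, 473735 mod 4 = 3, so the flip contributes +1; sign now +1
(473735/99865): 473735 mod 99865 = 74275, so (473735/99865) = (74275/99865)
flip (74275/99865) -> (99865/74275): both odd, 74275 mod 4 = 3, 99865 mod 4 = 1, so the flip contributes +1; sign now +1
(99865/74275): 99865 mod 74275 = 25590, so (99865/74275) = (25590/74275)
factor out 2^1: 25590 = 2^1·12795; with 74275 mod 8 = 3, (2/74275) = -1; sign now -1; continue with (12795/74275)
flip (12795/74275) -> (74275/12795): both odd, 12795 mod 4 = 3, 74275 mod 4 = 3, so the flip contributes -1; sign now +1
(74275/12795): 74275 mod 12795 = 10300, so (74275/12795) = (10300/12795)
factor out 2^2: 10300 = 2^2·2575; with 12795 mod 8 = 3, (2/12795) = -1; sign now +1; continue with (2575/12795)
flip (2575/12795) -> (12795/2575): both odd, 2575 mod 4 = 3, 12795 mod 4 = 3, so the flip contributes -1; sign now -1
(12795/2575): 12795 mod 2575 = 2495, so (12795/2575) = (2495/2575)
flip (2495/2575) -> (2575/2495): both odd, 2495 mod 4 = 3, 2575 mod 4 = 3, so the flip contributes -1; sign now +1
(2575/2495): 2575 mod 2495 = 80, so (2575/2495) = (80/2495)
factor out 2^4: 80 = 2^4·5; with 2495 mod 8 = 7, (2/2495) = +1; sign now +1; continue with (5/2495)
flip (5/2495) -> (2495/5): both odd, 5 mod 4 = 1, 2495 mod 4 = 3, so the flip contributes +1; sign now +1
(2495/5): 2495 mod 5 = 0, so (2495/5) = (0/5)
reached (0/5); gcd(a, n) > 1, so (0/5) = 0 and the symbol is 0

0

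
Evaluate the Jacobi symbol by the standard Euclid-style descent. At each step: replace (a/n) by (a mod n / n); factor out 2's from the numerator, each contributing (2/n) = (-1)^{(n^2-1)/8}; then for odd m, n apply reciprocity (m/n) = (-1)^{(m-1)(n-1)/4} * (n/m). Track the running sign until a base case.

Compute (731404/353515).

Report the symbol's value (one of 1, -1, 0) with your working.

(731404/353515): 731404 mod 353515 = 24374, so (731404/353515) = (24374/353515)
factor out 2^1: 24374 = 2^1·12187; with 353515 mod 8 = 3, (2/353515) = -1; sign now -1; continue with (12187/353515)
flip (12187/353515) -> (353515/12187): both odd, 12187 mod 4 = 3, 353515 mod 4 = 3, so the flip contributes -1; sign now +1
(353515/12187): 353515 mod 12187 = 92, so (353515/12187) = (92/12187)
factor out 2^2: 92 = 2^2·23; with 12187 mod 8 = 3, (2/12187) = -1; sign now +1; continue with (23/12187)
flip (23/12187) -> (12187/23): both odd, 23 mod 4 = 3, 12187 mod 4 = 3, so the flip contributes -1; sign now -1
(12187/23): 12187 mod 23 = 20, so (12187/23) = (20/23)
factor out 2^2: 20 = 2^2·5; with 23 mod 8 = 7, (2/23) = +1; sign now -1; continue with (5/23)
flip (5/23) -> (23/5): both odd, 5 mod 4 = 1, 23 mod 4 = 3, so the flip contributes +1; sign now -1
(23/5): 23 mod 5 = 3, so (23/5) = (3/5)
flip (3/5) -> (5/3): both odd, 3 mod 4 = 3, 5 mod 4 = 1, so the flip contributes +1; sign now -1
(5/3): 5 mod 3 = 2, so (5/3) = (2/3)
factor out 2^1: 2 = 2^1·1; with 3 mod 8 = 3, (2/3) = -1; sign now +1; continue with (1/3)
reached (1/3) = 1, so the symbol is +1

1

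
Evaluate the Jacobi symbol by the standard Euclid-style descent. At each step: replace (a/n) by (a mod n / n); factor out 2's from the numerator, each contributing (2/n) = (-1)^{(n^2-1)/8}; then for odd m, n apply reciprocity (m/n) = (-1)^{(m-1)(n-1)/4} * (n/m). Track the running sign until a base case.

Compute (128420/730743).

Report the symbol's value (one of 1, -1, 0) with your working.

1

128420 = 2^2·32105; (2/730743) = +1 since 730743 mod 8 = 7, so (128420/730743) = (+1)^2·(32105/730743); sign now +1
reciprocity: (32105/730743) = +1·(730743/32105) since 32105 mod 4 = 1, 730743 mod 4 = 3; sign now +1
(730743/32105) = (24433/32105)   [reduce mod 32105]
reciprocity: (24433/32105) = +1·(32105/24433) since 24433 mod 4 = 1, 32105 mod 4 = 1; sign now +1
(32105/24433) = (7672/24433)   [reduce mod 24433]
7672 = 2^3·959; (2/24433) = +1 since 24433 mod 8 = 1, so (7672/24433) = (+1)^3·(959/24433); sign now +1
reciprocity: (959/24433) = +1·(24433/959) since 959 mod 4 = 3, 24433 mod 4 = 1; sign now +1
(24433/959) = (458/959)   [reduce mod 959]
458 = 2^1·229; (2/959) = +1 since 959 mod 8 = 7, so (458/959) = (+1)^1·(229/959); sign now +1
reciprocity: (229/959) = +1·(959/229) since 229 mod 4 = 1, 959 mod 4 = 3; sign now +1
(959/229) = (43/229)   [reduce mod 229]
reciprocity: (43/229) = +1·(229/43) since 43 mod 4 = 3, 229 mod 4 = 1; sign now +1
(229/43) = (14/43)   [reduce mod 43]
14 = 2^1·7; (2/43) = -1 since 43 mod 8 = 3, so (14/43) = (-1)^1·(7/43); sign now -1
reciprocity: (7/43) = -1·(43/7) since 7 mod 4 = 3, 43 mod 4 = 3; sign now +1
(43/7) = (1/7)   [reduce mod 7]
(1/7) = 1; final value = sign = +1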